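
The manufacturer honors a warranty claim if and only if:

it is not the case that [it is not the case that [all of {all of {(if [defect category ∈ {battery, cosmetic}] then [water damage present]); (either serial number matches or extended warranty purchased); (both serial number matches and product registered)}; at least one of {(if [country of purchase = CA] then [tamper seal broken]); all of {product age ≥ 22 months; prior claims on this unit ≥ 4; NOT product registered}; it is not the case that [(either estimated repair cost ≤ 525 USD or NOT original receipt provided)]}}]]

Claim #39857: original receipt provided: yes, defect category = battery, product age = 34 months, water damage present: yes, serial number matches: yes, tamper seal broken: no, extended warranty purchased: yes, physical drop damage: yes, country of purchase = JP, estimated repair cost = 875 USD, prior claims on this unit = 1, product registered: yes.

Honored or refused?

Honored

Atomic conditions:
  defect category ∈ {battery, cosmetic}: battery is in the set → true
  water damage present: yes → true
  serial number matches: yes → true
  extended warranty purchased: yes → true
  product registered: yes → true
  country of purchase = CA: JP == CA is false
  tamper seal broken: no → false
  product age ≥ 22 months: 34 ≥ 22 is true
  prior claims on this unit ≥ 4: 1 ≥ 4 is false
  NOT product registered: yes → false
  estimated repair cost ≤ 525 USD: 875 ≤ 525 is false
  NOT original receipt provided: yes → false
Combine:
[1.1.1.1] true → true = true
[1.1.1.2] true OR true = true
[1.1.1.3] true AND true = true
[1.1.1] true AND true AND true = true
[1.1.2.1] false → false (antecedent false ⇒ implication holds) = true
[1.1.2.2] true AND false AND false = false
[1.1.2.3.1] false OR false = false
[1.1.2.3] NOT false = true
[1.1.2] true OR false OR true = true
[1.1] true AND true = true
[1] NOT true = false
[root] NOT false = true
Overall: true → honored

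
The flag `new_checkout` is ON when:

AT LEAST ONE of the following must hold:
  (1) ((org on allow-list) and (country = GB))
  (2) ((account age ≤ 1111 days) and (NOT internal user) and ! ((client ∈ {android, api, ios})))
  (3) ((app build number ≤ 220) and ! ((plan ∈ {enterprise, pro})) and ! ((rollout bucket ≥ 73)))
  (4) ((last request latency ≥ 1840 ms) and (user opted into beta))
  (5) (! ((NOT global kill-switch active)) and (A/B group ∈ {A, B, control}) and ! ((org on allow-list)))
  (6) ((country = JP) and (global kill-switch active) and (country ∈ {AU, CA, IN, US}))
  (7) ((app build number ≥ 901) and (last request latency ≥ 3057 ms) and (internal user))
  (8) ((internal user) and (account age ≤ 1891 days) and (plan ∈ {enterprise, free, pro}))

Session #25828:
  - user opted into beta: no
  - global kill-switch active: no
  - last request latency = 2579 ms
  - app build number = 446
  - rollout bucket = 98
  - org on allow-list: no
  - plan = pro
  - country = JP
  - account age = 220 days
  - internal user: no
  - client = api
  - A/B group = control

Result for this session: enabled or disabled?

Disabled

Atomic conditions:
  org on allow-list: no → false
  country = GB: JP == GB is false
  account age ≤ 1111 days: 220 ≤ 1111 is true
  NOT internal user: no → true
  client ∈ {android, api, ios}: api is in the set → true
  app build number ≤ 220: 446 ≤ 220 is false
  plan ∈ {enterprise, pro}: pro is in the set → true
  rollout bucket ≥ 73: 98 ≥ 73 is true
  last request latency ≥ 1840 ms: 2579 ≥ 1840 is true
  user opted into beta: no → false
  NOT global kill-switch active: no → true
  A/B group ∈ {A, B, control}: control is in the set → true
  country = JP: JP == JP is true
  global kill-switch active: no → false
  country ∈ {AU, CA, IN, US}: JP is not in the set → false
  app build number ≥ 901: 446 ≥ 901 is false
  last request latency ≥ 3057 ms: 2579 ≥ 3057 is false
  internal user: no → false
  account age ≤ 1891 days: 220 ≤ 1891 is true
  plan ∈ {enterprise, free, pro}: pro is in the set → true
Combine:
[1] false AND false = false
[2.3] NOT true = false
[2] true AND true AND false = false
[3.2] NOT true = false
[3.3] NOT true = false
[3] false AND false AND false = false
[4] true AND false = false
[5.1] NOT true = false
[5.3] NOT false = true
[5] false AND true AND true = false
[6] true AND false AND false = false
[7] false AND false AND false = false
[8] false AND true AND true = false
[root] false OR false OR false OR false OR false OR false OR false OR false = false
Overall: false → disabled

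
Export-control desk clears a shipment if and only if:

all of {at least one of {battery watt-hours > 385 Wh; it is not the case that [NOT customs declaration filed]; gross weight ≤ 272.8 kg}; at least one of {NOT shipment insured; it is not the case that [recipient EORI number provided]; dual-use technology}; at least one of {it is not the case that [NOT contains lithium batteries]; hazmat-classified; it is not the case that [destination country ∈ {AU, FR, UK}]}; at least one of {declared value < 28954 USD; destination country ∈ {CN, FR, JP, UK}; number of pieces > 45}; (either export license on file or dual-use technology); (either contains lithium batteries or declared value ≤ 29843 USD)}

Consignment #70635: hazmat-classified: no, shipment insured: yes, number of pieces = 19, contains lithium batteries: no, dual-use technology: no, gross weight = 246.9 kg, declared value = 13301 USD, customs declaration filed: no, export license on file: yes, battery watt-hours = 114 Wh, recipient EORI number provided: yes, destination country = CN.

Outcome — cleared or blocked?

Blocked

Atomic conditions:
  battery watt-hours > 385 Wh: 114 > 385 is false
  NOT customs declaration filed: no → true
  gross weight ≤ 272.8 kg: 246.9 ≤ 272.8 is true
  NOT shipment insured: yes → false
  recipient EORI number provided: yes → true
  dual-use technology: no → false
  NOT contains lithium batteries: no → true
  hazmat-classified: no → false
  destination country ∈ {AU, FR, UK}: CN is not in the set → false
  declared value < 28954 USD: 13301 < 28954 is true
  destination country ∈ {CN, FR, JP, UK}: CN is in the set → true
  number of pieces > 45: 19 > 45 is false
  export license on file: yes → true
  contains lithium batteries: no → false
  declared value ≤ 29843 USD: 13301 ≤ 29843 is true
Combine:
[1.2] NOT true = false
[1] false OR false OR true = true
[2.2] NOT true = false
[2] false OR false OR false = false
[3.1] NOT true = false
[3.3] NOT false = true
[3] false OR false OR true = true
[4] true OR true OR false = true
[5] true OR false = true
[6] false OR true = true
[root] true AND false AND true AND true AND true AND true = false
Overall: false → blocked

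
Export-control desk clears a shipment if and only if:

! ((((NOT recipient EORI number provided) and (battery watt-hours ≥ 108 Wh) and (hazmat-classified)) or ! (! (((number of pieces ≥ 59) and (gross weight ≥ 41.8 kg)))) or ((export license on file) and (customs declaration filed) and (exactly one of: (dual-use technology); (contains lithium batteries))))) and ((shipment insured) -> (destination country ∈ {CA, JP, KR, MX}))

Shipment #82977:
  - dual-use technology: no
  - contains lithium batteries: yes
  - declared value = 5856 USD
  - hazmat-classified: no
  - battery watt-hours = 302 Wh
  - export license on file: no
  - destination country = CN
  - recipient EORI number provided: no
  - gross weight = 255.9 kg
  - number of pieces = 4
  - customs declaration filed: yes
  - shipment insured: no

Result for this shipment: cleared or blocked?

Atomic conditions:
  NOT recipient EORI number provided: no → true
  battery watt-hours ≥ 108 Wh: 302 ≥ 108 is true
  hazmat-classified: no → false
  number of pieces ≥ 59: 4 ≥ 59 is false
  gross weight ≥ 41.8 kg: 255.9 ≥ 41.8 is true
  export license on file: no → false
  customs declaration filed: yes → true
  dual-use technology: no → false
  contains lithium batteries: yes → true
  shipment insured: no → false
  destination country ∈ {CA, JP, KR, MX}: CN is not in the set → false
Combine:
[1.1.1] true AND true AND false = false
[1.1.2.1.1] false AND true = false
[1.1.2.1] NOT false = true
[1.1.2] NOT true = false
[1.1.3.3] exactly-one(false, true) = true
[1.1.3] false AND true AND true = false
[1.1] false OR false OR false = false
[1] NOT false = true
[2] false → false (antecedent false ⇒ implication holds) = true
[root] true AND true = true
Overall: true → cleared

Cleared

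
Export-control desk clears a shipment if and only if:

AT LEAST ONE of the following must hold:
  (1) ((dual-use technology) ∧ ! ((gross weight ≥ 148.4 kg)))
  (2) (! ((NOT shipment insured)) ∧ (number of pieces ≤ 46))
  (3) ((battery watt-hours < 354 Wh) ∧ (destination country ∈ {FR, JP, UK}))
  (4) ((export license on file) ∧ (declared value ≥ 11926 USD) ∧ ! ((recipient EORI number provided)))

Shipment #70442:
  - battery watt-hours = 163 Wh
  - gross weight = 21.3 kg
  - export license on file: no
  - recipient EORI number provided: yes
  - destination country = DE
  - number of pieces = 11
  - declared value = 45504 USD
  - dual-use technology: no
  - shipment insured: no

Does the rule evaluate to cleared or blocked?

Blocked

Atomic conditions:
  dual-use technology: no → false
  gross weight ≥ 148.4 kg: 21.3 ≥ 148.4 is false
  NOT shipment insured: no → true
  number of pieces ≤ 46: 11 ≤ 46 is true
  battery watt-hours < 354 Wh: 163 < 354 is true
  destination country ∈ {FR, JP, UK}: DE is not in the set → false
  export license on file: no → false
  declared value ≥ 11926 USD: 45504 ≥ 11926 is true
  recipient EORI number provided: yes → true
Combine:
[1.2] NOT false = true
[1] false AND true = false
[2.1] NOT true = false
[2] false AND true = false
[3] true AND false = false
[4.3] NOT true = false
[4] false AND true AND false = false
[root] false OR false OR false OR false = false
Overall: false → blocked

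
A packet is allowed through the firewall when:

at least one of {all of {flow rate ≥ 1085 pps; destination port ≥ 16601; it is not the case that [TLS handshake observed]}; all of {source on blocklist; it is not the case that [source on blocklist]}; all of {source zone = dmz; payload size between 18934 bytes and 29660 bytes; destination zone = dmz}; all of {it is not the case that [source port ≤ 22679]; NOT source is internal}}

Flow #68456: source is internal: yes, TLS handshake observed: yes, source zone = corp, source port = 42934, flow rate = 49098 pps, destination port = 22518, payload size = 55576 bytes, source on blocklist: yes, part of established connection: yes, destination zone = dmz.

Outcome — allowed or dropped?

Dropped

Atomic conditions:
  flow rate ≥ 1085 pps: 49098 ≥ 1085 is true
  destination port ≥ 16601: 22518 ≥ 16601 is true
  TLS handshake observed: yes → true
  source on blocklist: yes → true
  source zone = dmz: corp == dmz is false
  payload size between 18934 bytes and 29660 bytes: 55576 in [18934, 29660] is false
  destination zone = dmz: dmz == dmz is true
  source port ≤ 22679: 42934 ≤ 22679 is false
  NOT source is internal: yes → false
Combine:
[1.3] NOT true = false
[1] true AND true AND false = false
[2.2] NOT true = false
[2] true AND false = false
[3] false AND false AND true = false
[4.1] NOT false = true
[4] true AND false = false
[root] false OR false OR false OR false = false
Overall: false → dropped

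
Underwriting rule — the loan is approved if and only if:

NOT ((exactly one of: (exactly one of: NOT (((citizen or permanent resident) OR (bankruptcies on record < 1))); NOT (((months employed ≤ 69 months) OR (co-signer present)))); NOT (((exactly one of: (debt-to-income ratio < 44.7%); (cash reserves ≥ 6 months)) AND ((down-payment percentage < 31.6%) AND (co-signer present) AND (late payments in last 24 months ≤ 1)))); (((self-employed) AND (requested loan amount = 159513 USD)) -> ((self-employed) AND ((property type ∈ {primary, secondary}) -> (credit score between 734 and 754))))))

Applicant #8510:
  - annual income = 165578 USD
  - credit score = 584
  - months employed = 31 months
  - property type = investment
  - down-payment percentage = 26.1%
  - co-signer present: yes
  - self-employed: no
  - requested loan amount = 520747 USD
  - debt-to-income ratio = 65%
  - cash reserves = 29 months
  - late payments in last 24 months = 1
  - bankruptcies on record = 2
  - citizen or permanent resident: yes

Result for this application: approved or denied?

Denied

Atomic conditions:
  citizen or permanent resident: yes → true
  bankruptcies on record < 1: 2 < 1 is false
  months employed ≤ 69 months: 31 ≤ 69 is true
  co-signer present: yes → true
  debt-to-income ratio < 44.7%: 65 < 44.7 is false
  cash reserves ≥ 6 months: 29 ≥ 6 is true
  down-payment percentage < 31.6%: 26.1 < 31.6 is true
  late payments in last 24 months ≤ 1: 1 ≤ 1 is true
  self-employed: no → false
  requested loan amount = 159513 USD: 520747 == 159513 is false
  property type ∈ {primary, secondary}: investment is not in the set → false
  credit score between 734 and 754: 584 in [734, 754] is false
Combine:
[1.1.1.1] true OR false = true
[1.1.1] NOT true = false
[1.1.2.1] true OR true = true
[1.1.2] NOT true = false
[1.1] exactly-one(false, false) = false
[1.2.1.1] exactly-one(false, true) = true
[1.2.1.2] true AND true AND true = true
[1.2.1] true AND true = true
[1.2] NOT true = false
[1.3.1] false AND false = false
[1.3.2.2] false → false (antecedent false ⇒ implication holds) = true
[1.3.2] false AND true = false
[1.3] false → false (antecedent false ⇒ implication holds) = true
[1] exactly-one(false, false, true) = true
[root] NOT true = false
Overall: false → denied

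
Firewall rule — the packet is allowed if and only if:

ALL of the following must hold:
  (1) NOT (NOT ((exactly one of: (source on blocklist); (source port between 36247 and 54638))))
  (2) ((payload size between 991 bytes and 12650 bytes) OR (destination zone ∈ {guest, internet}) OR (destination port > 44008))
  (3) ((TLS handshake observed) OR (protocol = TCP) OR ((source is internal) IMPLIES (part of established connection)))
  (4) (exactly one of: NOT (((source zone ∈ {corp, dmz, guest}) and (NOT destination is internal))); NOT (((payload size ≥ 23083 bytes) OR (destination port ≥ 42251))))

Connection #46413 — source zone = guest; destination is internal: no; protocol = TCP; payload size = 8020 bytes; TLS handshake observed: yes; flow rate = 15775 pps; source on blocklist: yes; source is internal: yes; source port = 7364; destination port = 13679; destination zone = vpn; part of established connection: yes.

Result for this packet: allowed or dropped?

Atomic conditions:
  source on blocklist: yes → true
  source port between 36247 and 54638: 7364 in [36247, 54638] is false
  payload size between 991 bytes and 12650 bytes: 8020 in [991, 12650] is true
  destination zone ∈ {guest, internet}: vpn is not in the set → false
  destination port > 44008: 13679 > 44008 is false
  TLS handshake observed: yes → true
  protocol = TCP: TCP == TCP is true
  source is internal: yes → true
  part of established connection: yes → true
  source zone ∈ {corp, dmz, guest}: guest is in the set → true
  NOT destination is internal: no → true
  payload size ≥ 23083 bytes: 8020 ≥ 23083 is false
  destination port ≥ 42251: 13679 ≥ 42251 is false
Combine:
[1.1.1] exactly-one(true, false) = true
[1.1] NOT true = false
[1] NOT false = true
[2] true OR false OR false = true
[3.3] true → true = true
[3] true OR true OR true = true
[4.1.1] true AND true = true
[4.1] NOT true = false
[4.2.1] false OR false = false
[4.2] NOT false = true
[4] exactly-one(false, true) = true
[root] true AND true AND true AND true = true
Overall: true → allowed

Allowed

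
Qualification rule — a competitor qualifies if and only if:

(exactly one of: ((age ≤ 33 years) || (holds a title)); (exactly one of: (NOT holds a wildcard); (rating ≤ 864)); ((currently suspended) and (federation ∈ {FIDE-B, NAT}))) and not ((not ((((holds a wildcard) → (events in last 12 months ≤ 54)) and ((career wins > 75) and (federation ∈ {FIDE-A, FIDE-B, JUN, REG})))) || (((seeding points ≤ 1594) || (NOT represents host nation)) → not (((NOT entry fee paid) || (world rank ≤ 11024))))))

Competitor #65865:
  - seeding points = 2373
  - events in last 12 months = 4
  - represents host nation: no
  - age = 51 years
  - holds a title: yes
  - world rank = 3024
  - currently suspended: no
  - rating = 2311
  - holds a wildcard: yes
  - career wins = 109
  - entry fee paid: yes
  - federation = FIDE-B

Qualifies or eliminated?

Atomic conditions:
  age ≤ 33 years: 51 ≤ 33 is false
  holds a title: yes → true
  NOT holds a wildcard: yes → false
  rating ≤ 864: 2311 ≤ 864 is false
  currently suspended: no → false
  federation ∈ {FIDE-B, NAT}: FIDE-B is in the set → true
  holds a wildcard: yes → true
  events in last 12 months ≤ 54: 4 ≤ 54 is true
  career wins > 75: 109 > 75 is true
  federation ∈ {FIDE-A, FIDE-B, JUN, REG}: FIDE-B is in the set → true
  seeding points ≤ 1594: 2373 ≤ 1594 is false
  NOT represents host nation: no → true
  NOT entry fee paid: yes → false
  world rank ≤ 11024: 3024 ≤ 11024 is true
Combine:
[1.1] false OR true = true
[1.2] exactly-one(false, false) = false
[1.3] false AND true = false
[1] exactly-one(true, false, false) = true
[2.1.1.1.1] true → true = true
[2.1.1.1.2] true AND true = true
[2.1.1.1] true AND true = true
[2.1.1] NOT true = false
[2.1.2.1] false OR true = true
[2.1.2.2.1] false OR true = true
[2.1.2.2] NOT true = false
[2.1.2] true → false = false
[2.1] false OR false = false
[2] NOT false = true
[root] true AND true = true
Overall: true → qualifies

Qualifies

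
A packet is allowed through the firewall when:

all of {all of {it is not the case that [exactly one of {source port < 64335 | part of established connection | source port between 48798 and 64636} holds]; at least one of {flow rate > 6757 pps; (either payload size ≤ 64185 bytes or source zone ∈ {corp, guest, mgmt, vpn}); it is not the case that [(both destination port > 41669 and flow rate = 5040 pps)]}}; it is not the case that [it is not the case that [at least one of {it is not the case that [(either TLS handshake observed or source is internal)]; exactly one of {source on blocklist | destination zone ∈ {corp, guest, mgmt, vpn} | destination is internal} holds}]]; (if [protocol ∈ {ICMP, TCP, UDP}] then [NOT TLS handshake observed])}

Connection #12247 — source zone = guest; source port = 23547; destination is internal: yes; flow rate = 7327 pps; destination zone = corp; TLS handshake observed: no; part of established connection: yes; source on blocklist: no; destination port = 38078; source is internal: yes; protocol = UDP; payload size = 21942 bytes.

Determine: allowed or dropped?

Dropped

Atomic conditions:
  source port < 64335: 23547 < 64335 is true
  part of established connection: yes → true
  source port between 48798 and 64636: 23547 in [48798, 64636] is false
  flow rate > 6757 pps: 7327 > 6757 is true
  payload size ≤ 64185 bytes: 21942 ≤ 64185 is true
  source zone ∈ {corp, guest, mgmt, vpn}: guest is in the set → true
  destination port > 41669: 38078 > 41669 is false
  flow rate = 5040 pps: 7327 == 5040 is false
  TLS handshake observed: no → false
  source is internal: yes → true
  source on blocklist: no → false
  destination zone ∈ {corp, guest, mgmt, vpn}: corp is in the set → true
  destination is internal: yes → true
  protocol ∈ {ICMP, TCP, UDP}: UDP is in the set → true
  NOT TLS handshake observed: no → true
Combine:
[1.1.1] exactly-one(true, true, false) = false
[1.1] NOT false = true
[1.2.2] true OR true = true
[1.2.3.1] false AND false = false
[1.2.3] NOT false = true
[1.2] true OR true OR true = true
[1] true AND true = true
[2.1.1.1.1] false OR true = true
[2.1.1.1] NOT true = false
[2.1.1.2] exactly-one(false, true, true) = false
[2.1.1] false OR false = false
[2.1] NOT false = true
[2] NOT true = false
[3] true → true = true
[root] true AND false AND true = false
Overall: false → dropped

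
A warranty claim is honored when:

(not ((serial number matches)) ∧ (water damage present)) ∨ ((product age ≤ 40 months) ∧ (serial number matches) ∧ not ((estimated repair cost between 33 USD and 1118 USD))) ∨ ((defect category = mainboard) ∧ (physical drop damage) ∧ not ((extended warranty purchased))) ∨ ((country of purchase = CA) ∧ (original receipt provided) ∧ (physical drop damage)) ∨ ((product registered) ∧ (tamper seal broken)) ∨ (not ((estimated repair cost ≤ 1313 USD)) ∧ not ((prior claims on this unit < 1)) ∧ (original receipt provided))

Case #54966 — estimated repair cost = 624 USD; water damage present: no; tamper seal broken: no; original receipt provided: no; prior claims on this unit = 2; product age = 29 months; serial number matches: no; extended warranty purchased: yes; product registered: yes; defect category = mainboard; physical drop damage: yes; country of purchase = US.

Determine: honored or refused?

Refused

Atomic conditions:
  serial number matches: no → false
  water damage present: no → false
  product age ≤ 40 months: 29 ≤ 40 is true
  estimated repair cost between 33 USD and 1118 USD: 624 in [33, 1118] is true
  defect category = mainboard: mainboard == mainboard is true
  physical drop damage: yes → true
  extended warranty purchased: yes → true
  country of purchase = CA: US == CA is false
  original receipt provided: no → false
  product registered: yes → true
  tamper seal broken: no → false
  estimated repair cost ≤ 1313 USD: 624 ≤ 1313 is true
  prior claims on this unit < 1: 2 < 1 is false
Combine:
[1.1] NOT false = true
[1] true AND false = false
[2.3] NOT true = false
[2] true AND false AND false = false
[3.3] NOT true = false
[3] true AND true AND false = false
[4] false AND false AND true = false
[5] true AND false = false
[6.1] NOT true = false
[6.2] NOT false = true
[6] false AND true AND false = false
[root] false OR false OR false OR false OR false OR false = false
Overall: false → refused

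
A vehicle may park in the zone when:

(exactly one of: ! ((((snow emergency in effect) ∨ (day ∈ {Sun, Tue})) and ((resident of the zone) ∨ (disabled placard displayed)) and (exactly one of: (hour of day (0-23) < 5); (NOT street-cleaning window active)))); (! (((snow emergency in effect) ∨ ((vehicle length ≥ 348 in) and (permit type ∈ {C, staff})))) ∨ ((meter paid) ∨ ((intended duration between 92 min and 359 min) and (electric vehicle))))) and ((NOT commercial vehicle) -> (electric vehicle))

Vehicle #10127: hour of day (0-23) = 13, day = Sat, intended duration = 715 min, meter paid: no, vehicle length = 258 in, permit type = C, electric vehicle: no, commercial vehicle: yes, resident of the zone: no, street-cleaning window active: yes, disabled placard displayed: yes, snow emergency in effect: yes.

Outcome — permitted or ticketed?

Atomic conditions:
  snow emergency in effect: yes → true
  day ∈ {Sun, Tue}: Sat is not in the set → false
  resident of the zone: no → false
  disabled placard displayed: yes → true
  hour of day (0-23) < 5: 13 < 5 is false
  NOT street-cleaning window active: yes → false
  vehicle length ≥ 348 in: 258 ≥ 348 is false
  permit type ∈ {C, staff}: C is in the set → true
  meter paid: no → false
  intended duration between 92 min and 359 min: 715 in [92, 359] is false
  electric vehicle: no → false
  NOT commercial vehicle: yes → false
Combine:
[1.1.1.1] true OR false = true
[1.1.1.2] false OR true = true
[1.1.1.3] exactly-one(false, false) = false
[1.1.1] true AND true AND false = false
[1.1] NOT false = true
[1.2.1.1.2] false AND true = false
[1.2.1.1] true OR false = true
[1.2.1] NOT true = false
[1.2.2.2] false AND false = false
[1.2.2] false OR false = false
[1.2] false OR false = false
[1] exactly-one(true, false) = true
[2] false → false (antecedent false ⇒ implication holds) = true
[root] true AND true = true
Overall: true → permitted

Permitted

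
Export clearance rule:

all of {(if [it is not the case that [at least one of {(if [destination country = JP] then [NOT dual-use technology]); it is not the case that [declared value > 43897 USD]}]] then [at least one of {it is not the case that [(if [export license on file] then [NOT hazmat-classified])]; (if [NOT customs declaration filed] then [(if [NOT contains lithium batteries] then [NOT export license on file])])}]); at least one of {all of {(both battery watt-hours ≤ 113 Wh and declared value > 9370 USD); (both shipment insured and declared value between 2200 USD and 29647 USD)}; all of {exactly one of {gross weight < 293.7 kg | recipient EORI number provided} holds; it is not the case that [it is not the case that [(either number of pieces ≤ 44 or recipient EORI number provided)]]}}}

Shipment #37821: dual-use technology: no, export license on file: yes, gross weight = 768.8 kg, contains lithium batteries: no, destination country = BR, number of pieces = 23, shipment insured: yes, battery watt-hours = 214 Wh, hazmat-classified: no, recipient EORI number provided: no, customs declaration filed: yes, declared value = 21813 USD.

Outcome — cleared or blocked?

Blocked

Atomic conditions:
  destination country = JP: BR == JP is false
  NOT dual-use technology: no → true
  declared value > 43897 USD: 21813 > 43897 is false
  export license on file: yes → true
  NOT hazmat-classified: no → true
  NOT customs declaration filed: yes → false
  NOT contains lithium batteries: no → true
  NOT export license on file: yes → false
  battery watt-hours ≤ 113 Wh: 214 ≤ 113 is false
  declared value > 9370 USD: 21813 > 9370 is true
  shipment insured: yes → true
  declared value between 2200 USD and 29647 USD: 21813 in [2200, 29647] is true
  gross weight < 293.7 kg: 768.8 < 293.7 is false
  recipient EORI number provided: no → false
  number of pieces ≤ 44: 23 ≤ 44 is true
Combine:
[1.1.1.1] false → true (antecedent false ⇒ implication holds) = true
[1.1.1.2] NOT false = true
[1.1.1] true OR true = true
[1.1] NOT true = false
[1.2.1.1] true → true = true
[1.2.1] NOT true = false
[1.2.2.2] true → false = false
[1.2.2] false → false (antecedent false ⇒ implication holds) = true
[1.2] false OR true = true
[1] false → true (antecedent false ⇒ implication holds) = true
[2.1.1] false AND true = false
[2.1.2] true AND true = true
[2.1] false AND true = false
[2.2.1] exactly-one(false, false) = false
[2.2.2.1.1] true OR false = true
[2.2.2.1] NOT true = false
[2.2.2] NOT false = true
[2.2] false AND true = false
[2] false OR false = false
[root] true AND false = false
Overall: false → blocked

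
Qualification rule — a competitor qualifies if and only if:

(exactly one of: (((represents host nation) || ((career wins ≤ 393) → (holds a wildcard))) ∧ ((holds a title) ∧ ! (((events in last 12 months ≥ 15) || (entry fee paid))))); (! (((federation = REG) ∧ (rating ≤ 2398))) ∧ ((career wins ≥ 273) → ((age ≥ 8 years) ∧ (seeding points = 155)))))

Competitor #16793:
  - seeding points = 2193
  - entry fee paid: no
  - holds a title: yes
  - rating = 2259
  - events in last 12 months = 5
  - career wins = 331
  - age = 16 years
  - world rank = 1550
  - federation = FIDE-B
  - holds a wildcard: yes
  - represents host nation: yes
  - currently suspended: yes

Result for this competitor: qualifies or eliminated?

Qualifies

Atomic conditions:
  represents host nation: yes → true
  career wins ≤ 393: 331 ≤ 393 is true
  holds a wildcard: yes → true
  holds a title: yes → true
  events in last 12 months ≥ 15: 5 ≥ 15 is false
  entry fee paid: no → false
  federation = REG: FIDE-B == REG is false
  rating ≤ 2398: 2259 ≤ 2398 is true
  career wins ≥ 273: 331 ≥ 273 is true
  age ≥ 8 years: 16 ≥ 8 is true
  seeding points = 155: 2193 == 155 is false
Combine:
[1.1.2] true → true = true
[1.1] true OR true = true
[1.2.2.1] false OR false = false
[1.2.2] NOT false = true
[1.2] true AND true = true
[1] true AND true = true
[2.1.1] false AND true = false
[2.1] NOT false = true
[2.2.2] true AND false = false
[2.2] true → false = false
[2] true AND false = false
[root] exactly-one(true, false) = true
Overall: true → qualifies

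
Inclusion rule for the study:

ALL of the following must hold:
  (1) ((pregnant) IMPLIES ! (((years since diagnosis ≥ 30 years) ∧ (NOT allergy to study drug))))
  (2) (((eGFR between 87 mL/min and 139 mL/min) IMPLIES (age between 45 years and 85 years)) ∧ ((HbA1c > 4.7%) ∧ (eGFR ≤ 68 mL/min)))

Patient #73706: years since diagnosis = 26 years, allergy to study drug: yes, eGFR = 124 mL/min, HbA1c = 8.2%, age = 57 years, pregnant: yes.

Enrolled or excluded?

Excluded

Atomic conditions:
  pregnant: yes → true
  years since diagnosis ≥ 30 years: 26 ≥ 30 is false
  NOT allergy to study drug: yes → false
  eGFR between 87 mL/min and 139 mL/min: 124 in [87, 139] is true
  age between 45 years and 85 years: 57 in [45, 85] is true
  HbA1c > 4.7%: 8.2 > 4.7 is true
  eGFR ≤ 68 mL/min: 124 ≤ 68 is false
Combine:
[1.2.1] false AND false = false
[1.2] NOT false = true
[1] true → true = true
[2.1] true → true = true
[2.2] true AND false = false
[2] true AND false = false
[root] true AND false = false
Overall: false → excluded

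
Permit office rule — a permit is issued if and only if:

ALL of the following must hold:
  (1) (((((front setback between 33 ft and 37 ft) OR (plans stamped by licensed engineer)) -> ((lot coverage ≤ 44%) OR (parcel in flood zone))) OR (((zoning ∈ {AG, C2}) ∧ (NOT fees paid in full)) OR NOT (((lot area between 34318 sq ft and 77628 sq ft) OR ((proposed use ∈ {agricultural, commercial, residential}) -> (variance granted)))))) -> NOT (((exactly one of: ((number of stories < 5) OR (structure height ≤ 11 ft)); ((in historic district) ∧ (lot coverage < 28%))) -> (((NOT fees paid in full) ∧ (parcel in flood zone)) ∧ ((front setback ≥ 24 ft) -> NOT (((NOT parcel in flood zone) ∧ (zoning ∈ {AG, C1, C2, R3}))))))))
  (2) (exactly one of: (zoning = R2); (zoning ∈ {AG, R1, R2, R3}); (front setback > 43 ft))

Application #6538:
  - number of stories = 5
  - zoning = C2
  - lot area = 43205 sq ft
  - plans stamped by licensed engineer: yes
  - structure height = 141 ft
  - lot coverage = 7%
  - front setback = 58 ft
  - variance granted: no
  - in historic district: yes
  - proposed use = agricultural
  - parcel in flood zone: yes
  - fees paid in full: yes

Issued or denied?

Atomic conditions:
  front setback between 33 ft and 37 ft: 58 in [33, 37] is false
  plans stamped by licensed engineer: yes → true
  lot coverage ≤ 44%: 7 ≤ 44 is true
  parcel in flood zone: yes → true
  zoning ∈ {AG, C2}: C2 is in the set → true
  NOT fees paid in full: yes → false
  lot area between 34318 sq ft and 77628 sq ft: 43205 in [34318, 77628] is true
  proposed use ∈ {agricultural, commercial, residential}: agricultural is in the set → true
  variance granted: no → false
  number of stories < 5: 5 < 5 is false
  structure height ≤ 11 ft: 141 ≤ 11 is false
  in historic district: yes → true
  lot coverage < 28%: 7 < 28 is true
  front setback ≥ 24 ft: 58 ≥ 24 is true
  NOT parcel in flood zone: yes → false
  zoning ∈ {AG, C1, C2, R3}: C2 is in the set → true
  zoning = R2: C2 == R2 is false
  zoning ∈ {AG, R1, R2, R3}: C2 is not in the set → false
  front setback > 43 ft: 58 > 43 is true
Combine:
[1.1.1.1] false OR true = true
[1.1.1.2] true OR true = true
[1.1.1] true → true = true
[1.1.2.1] true AND false = false
[1.1.2.2.1.2] true → false = false
[1.1.2.2.1] true OR false = true
[1.1.2.2] NOT true = false
[1.1.2] false OR false = false
[1.1] true OR false = true
[1.2.1.1.1] false OR false = false
[1.2.1.1.2] true AND true = true
[1.2.1.1] exactly-one(false, true) = true
[1.2.1.2.1] false AND true = false
[1.2.1.2.2.2.1] false AND true = false
[1.2.1.2.2.2] NOT false = true
[1.2.1.2.2] true → true = true
[1.2.1.2] false AND true = false
[1.2.1] true → false = false
[1.2] NOT false = true
[1] true → true = true
[2] exactly-one(false, false, true) = true
[root] true AND true = true
Overall: true → issued

Issued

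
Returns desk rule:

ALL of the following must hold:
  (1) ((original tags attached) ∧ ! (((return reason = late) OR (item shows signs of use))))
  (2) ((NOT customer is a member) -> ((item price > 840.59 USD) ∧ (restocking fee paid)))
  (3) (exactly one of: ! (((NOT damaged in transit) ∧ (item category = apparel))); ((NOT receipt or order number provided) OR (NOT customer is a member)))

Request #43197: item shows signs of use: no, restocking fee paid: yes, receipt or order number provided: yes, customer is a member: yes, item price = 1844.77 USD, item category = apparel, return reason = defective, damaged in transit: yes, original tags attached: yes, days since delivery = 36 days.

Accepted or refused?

Accepted

Atomic conditions:
  original tags attached: yes → true
  return reason = late: defective == late is false
  item shows signs of use: no → false
  NOT customer is a member: yes → false
  item price > 840.59 USD: 1844.77 > 840.59 is true
  restocking fee paid: yes → true
  NOT damaged in transit: yes → false
  item category = apparel: apparel == apparel is true
  NOT receipt or order number provided: yes → false
Combine:
[1.2.1] false OR false = false
[1.2] NOT false = true
[1] true AND true = true
[2.2] true AND true = true
[2] false → true (antecedent false ⇒ implication holds) = true
[3.1.1] false AND true = false
[3.1] NOT false = true
[3.2] false OR false = false
[3] exactly-one(true, false) = true
[root] true AND true AND true = true
Overall: true → accepted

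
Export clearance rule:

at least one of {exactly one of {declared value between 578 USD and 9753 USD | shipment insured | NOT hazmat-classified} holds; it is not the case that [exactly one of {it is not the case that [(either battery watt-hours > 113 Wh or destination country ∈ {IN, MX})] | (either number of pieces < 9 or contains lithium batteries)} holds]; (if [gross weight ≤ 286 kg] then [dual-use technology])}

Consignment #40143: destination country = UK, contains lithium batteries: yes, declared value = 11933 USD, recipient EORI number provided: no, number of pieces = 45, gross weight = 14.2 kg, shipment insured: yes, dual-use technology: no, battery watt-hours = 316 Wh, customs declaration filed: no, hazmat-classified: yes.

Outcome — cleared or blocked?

Cleared

Atomic conditions:
  declared value between 578 USD and 9753 USD: 11933 in [578, 9753] is false
  shipment insured: yes → true
  NOT hazmat-classified: yes → false
  battery watt-hours > 113 Wh: 316 > 113 is true
  destination country ∈ {IN, MX}: UK is not in the set → false
  number of pieces < 9: 45 < 9 is false
  contains lithium batteries: yes → true
  gross weight ≤ 286 kg: 14.2 ≤ 286 is true
  dual-use technology: no → false
Combine:
[1] exactly-one(false, true, false) = true
[2.1.1.1] true OR false = true
[2.1.1] NOT true = false
[2.1.2] false OR true = true
[2.1] exactly-one(false, true) = true
[2] NOT true = false
[3] true → false = false
[root] true OR false OR false = true
Overall: true → cleared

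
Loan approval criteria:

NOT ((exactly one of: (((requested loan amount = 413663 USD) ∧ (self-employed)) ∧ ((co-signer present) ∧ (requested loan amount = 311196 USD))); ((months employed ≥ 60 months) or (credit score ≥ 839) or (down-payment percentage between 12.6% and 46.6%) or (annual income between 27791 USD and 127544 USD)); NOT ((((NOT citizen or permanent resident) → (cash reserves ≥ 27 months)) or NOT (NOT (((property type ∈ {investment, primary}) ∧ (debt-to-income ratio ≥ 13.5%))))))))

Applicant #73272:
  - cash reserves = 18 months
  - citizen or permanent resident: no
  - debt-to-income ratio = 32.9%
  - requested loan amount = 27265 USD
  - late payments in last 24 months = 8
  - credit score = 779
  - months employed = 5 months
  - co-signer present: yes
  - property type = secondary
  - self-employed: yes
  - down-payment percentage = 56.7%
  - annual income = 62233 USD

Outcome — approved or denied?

Approved

Atomic conditions:
  requested loan amount = 413663 USD: 27265 == 413663 is false
  self-employed: yes → true
  co-signer present: yes → true
  requested loan amount = 311196 USD: 27265 == 311196 is false
  months employed ≥ 60 months: 5 ≥ 60 is false
  credit score ≥ 839: 779 ≥ 839 is false
  down-payment percentage between 12.6% and 46.6%: 56.7 in [12.6, 46.6] is false
  annual income between 27791 USD and 127544 USD: 62233 in [27791, 127544] is true
  NOT citizen or permanent resident: no → true
  cash reserves ≥ 27 months: 18 ≥ 27 is false
  property type ∈ {investment, primary}: secondary is not in the set → false
  debt-to-income ratio ≥ 13.5%: 32.9 ≥ 13.5 is true
Combine:
[1.1.1] false AND true = false
[1.1.2] true AND false = false
[1.1] false AND false = false
[1.2] false OR false OR false OR true = true
[1.3.1.1] true → false = false
[1.3.1.2.1.1] false AND true = false
[1.3.1.2.1] NOT false = true
[1.3.1.2] NOT true = false
[1.3.1] false OR false = false
[1.3] NOT false = true
[1] exactly-one(false, true, true) = false
[root] NOT false = true
Overall: true → approved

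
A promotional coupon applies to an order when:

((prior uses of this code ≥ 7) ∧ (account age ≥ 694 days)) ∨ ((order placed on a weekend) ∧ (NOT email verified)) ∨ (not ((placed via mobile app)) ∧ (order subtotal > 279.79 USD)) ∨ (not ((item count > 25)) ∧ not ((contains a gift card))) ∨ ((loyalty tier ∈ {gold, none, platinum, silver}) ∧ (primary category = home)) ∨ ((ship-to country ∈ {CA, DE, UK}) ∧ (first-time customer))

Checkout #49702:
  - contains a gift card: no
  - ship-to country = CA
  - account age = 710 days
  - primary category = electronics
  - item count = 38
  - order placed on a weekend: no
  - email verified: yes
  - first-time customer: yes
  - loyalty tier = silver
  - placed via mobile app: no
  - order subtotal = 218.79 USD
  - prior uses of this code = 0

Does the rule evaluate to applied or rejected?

Applied

Atomic conditions:
  prior uses of this code ≥ 7: 0 ≥ 7 is false
  account age ≥ 694 days: 710 ≥ 694 is true
  order placed on a weekend: no → false
  NOT email verified: yes → false
  placed via mobile app: no → false
  order subtotal > 279.79 USD: 218.79 > 279.79 is false
  item count > 25: 38 > 25 is true
  contains a gift card: no → false
  loyalty tier ∈ {gold, none, platinum, silver}: silver is in the set → true
  primary category = home: electronics == home is false
  ship-to country ∈ {CA, DE, UK}: CA is in the set → true
  first-time customer: yes → true
Combine:
[1] false AND true = false
[2] false AND false = false
[3.1] NOT false = true
[3] true AND false = false
[4.1] NOT true = false
[4.2] NOT false = true
[4] false AND true = false
[5] true AND false = false
[6] true AND true = true
[root] false OR false OR false OR false OR false OR true = true
Overall: true → applied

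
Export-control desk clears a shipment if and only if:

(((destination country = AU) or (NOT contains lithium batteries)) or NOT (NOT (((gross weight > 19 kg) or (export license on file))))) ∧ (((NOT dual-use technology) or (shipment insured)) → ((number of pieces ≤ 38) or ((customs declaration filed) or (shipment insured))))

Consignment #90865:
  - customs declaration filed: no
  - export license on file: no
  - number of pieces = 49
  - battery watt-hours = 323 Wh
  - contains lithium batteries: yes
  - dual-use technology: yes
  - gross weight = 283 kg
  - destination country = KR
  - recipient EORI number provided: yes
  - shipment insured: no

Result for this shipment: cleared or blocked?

Atomic conditions:
  destination country = AU: KR == AU is false
  NOT contains lithium batteries: yes → false
  gross weight > 19 kg: 283 > 19 is true
  export license on file: no → false
  NOT dual-use technology: yes → false
  shipment insured: no → false
  number of pieces ≤ 38: 49 ≤ 38 is false
  customs declaration filed: no → false
Combine:
[1.1] false OR false = false
[1.2.1.1] true OR false = true
[1.2.1] NOT true = false
[1.2] NOT false = true
[1] false OR true = true
[2.1] false OR false = false
[2.2.2] false OR false = false
[2.2] false OR false = false
[2] false → false (antecedent false ⇒ implication holds) = true
[root] true AND true = true
Overall: true → cleared

Cleared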